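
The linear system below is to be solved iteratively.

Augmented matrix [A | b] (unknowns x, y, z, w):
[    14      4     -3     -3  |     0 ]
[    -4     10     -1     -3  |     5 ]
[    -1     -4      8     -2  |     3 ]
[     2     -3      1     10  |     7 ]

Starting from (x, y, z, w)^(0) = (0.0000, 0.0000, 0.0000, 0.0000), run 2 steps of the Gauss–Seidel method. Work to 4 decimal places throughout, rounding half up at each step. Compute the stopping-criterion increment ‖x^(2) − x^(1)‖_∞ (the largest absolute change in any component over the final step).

Iteration 1:
  x = (0 - (4)·0.0000 - (-3)·0.0000 - (-3)·0.0000) / (14) = 0.0000
  y = (5 - (-4)·0.0000 - (-1)·0.0000 - (-3)·0.0000) / (10) = 0.5000
  z = (3 - (-1)·0.0000 - (-4)·0.5000 - (-2)·0.0000) / (8) = 0.6250
  w = (7 - (2)·0.0000 - (-3)·0.5000 - (1)·0.6250) / (10) = 0.7875
Iteration 2:
  x = (0 - (4)·0.5000 - (-3)·0.6250 - (-3)·0.7875) / (14) = 0.1598
  y = (5 - (-4)·0.1598 - (-1)·0.6250 - (-3)·0.7875) / (10) = 0.8627
  z = (3 - (-1)·0.1598 - (-4)·0.8627 - (-2)·0.7875) / (8) = 1.0232
  w = (7 - (2)·0.1598 - (-3)·0.8627 - (1)·1.0232) / (10) = 0.8245
Change: (0.1598, 0.3627, 0.3982, 0.0370) → max |·| = 0.3982

0.3982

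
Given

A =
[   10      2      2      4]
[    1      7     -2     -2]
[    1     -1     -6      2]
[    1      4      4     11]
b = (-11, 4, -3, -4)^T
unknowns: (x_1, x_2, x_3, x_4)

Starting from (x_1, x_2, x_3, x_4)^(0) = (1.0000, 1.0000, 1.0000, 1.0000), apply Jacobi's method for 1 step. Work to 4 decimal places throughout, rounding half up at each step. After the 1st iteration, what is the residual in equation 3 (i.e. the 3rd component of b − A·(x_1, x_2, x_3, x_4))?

7.2634

Iteration 1:
  x_1 = (-11 - (2)·1.0000 - (2)·1.0000 - (4)·1.0000) / (10) = -1.9000
  x_2 = (4 - (1)·1.0000 - (-2)·1.0000 - (-2)·1.0000) / (7) = 1.0000
  x_3 = (-3 - (1)·1.0000 - (-1)·1.0000 - (2)·1.0000) / (-6) = 0.8333
  x_4 = (-4 - (1)·1.0000 - (4)·1.0000 - (4)·1.0000) / (11) = -1.1818
Residual b − A·x = (9.0606, -1.7970, 7.2634, 3.5666)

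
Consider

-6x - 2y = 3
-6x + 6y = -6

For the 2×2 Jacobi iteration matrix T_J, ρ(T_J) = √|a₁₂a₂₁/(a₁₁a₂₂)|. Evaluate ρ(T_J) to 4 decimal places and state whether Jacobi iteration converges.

0.5774

a₁₂a₂₁/(a₁₁a₂₂) = (-2)·(-6) / ((-6)·(6)) = -0.333333
ρ = √|-0.333333| = √0.333333 = 0.5774
ρ < 1, so Jacobi converges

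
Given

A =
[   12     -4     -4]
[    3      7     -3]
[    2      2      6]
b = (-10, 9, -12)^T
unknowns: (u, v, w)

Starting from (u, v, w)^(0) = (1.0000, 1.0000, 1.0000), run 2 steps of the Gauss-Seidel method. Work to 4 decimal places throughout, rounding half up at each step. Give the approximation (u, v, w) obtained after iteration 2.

(-1.0847, 0.6621, -1.8591)

Iteration 1:
  u = (-10 - (-4)·1.0000 - (-4)·1.0000) / (12) = -0.1667
  v = (9 - (3)·-0.1667 - (-3)·1.0000) / (7) = 1.7857
  w = (-12 - (2)·-0.1667 - (2)·1.7857) / (6) = -2.5397
Iteration 2:
  u = (-10 - (-4)·1.7857 - (-4)·-2.5397) / (12) = -1.0847
  v = (9 - (3)·-1.0847 - (-3)·-2.5397) / (7) = 0.6621
  w = (-12 - (2)·-1.0847 - (2)·0.6621) / (6) = -1.8591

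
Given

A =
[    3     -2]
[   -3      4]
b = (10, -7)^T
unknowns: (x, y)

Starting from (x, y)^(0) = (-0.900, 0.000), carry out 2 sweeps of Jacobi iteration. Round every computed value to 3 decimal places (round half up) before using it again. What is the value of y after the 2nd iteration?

0.750

Iteration 1:
  x = (10 - (-2)·0.000) / (3) = 3.333
  y = (-7 - (-3)·-0.900) / (4) = -2.425
Iteration 2:
  x = (10 - (-2)·-2.425) / (3) = 1.717
  y = (-7 - (-3)·3.333) / (4) = 0.750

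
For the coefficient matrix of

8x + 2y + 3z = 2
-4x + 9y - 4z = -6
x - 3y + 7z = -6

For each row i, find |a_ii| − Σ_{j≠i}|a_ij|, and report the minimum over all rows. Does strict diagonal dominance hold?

row 1: |8| − (2+3) = 3
row 2: |9| − (4+4) = 1
row 3: |7| − (1+3) = 3
minimum over rows = 1 → strictly diagonally dominant (convergence guaranteed)

1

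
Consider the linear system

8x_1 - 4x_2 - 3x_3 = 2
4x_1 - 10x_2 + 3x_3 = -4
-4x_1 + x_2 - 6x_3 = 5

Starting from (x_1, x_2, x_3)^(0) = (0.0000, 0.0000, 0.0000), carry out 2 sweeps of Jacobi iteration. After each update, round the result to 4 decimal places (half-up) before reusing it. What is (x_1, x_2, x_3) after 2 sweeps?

Iteration 1:
  x_1 = (2 - (-4)·0.0000 - (-3)·0.0000) / (8) = 0.2500
  x_2 = (-4 - (4)·0.0000 - (3)·0.0000) / (-10) = 0.4000
  x_3 = (5 - (-4)·0.0000 - (1)·0.0000) / (-6) = -0.8333
Iteration 2:
  x_1 = (2 - (-4)·0.4000 - (-3)·-0.8333) / (8) = 0.1375
  x_2 = (-4 - (4)·0.2500 - (3)·-0.8333) / (-10) = 0.2500
  x_3 = (5 - (-4)·0.2500 - (1)·0.4000) / (-6) = -0.9333

(0.1375, 0.2500, -0.9333)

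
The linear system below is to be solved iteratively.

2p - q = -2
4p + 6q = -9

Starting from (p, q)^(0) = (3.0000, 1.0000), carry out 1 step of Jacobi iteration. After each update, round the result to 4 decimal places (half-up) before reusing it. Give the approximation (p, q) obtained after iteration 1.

(-0.5000, -3.5000)

Iteration 1:
  p = (-2 - (-1)·1.0000) / (2) = -0.5000
  q = (-9 - (4)·3.0000) / (6) = -3.5000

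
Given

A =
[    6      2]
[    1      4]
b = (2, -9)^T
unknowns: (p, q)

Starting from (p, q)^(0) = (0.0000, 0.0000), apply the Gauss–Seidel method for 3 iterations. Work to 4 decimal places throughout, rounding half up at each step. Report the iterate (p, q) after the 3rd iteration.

Iteration 1:
  p = (2 - (2)·0.0000) / (6) = 0.3333
  q = (-9 - (1)·0.3333) / (4) = -2.3333
Iteration 2:
  p = (2 - (2)·-2.3333) / (6) = 1.1111
  q = (-9 - (1)·1.1111) / (4) = -2.5278
Iteration 3:
  p = (2 - (2)·-2.5278) / (6) = 1.1759
  q = (-9 - (1)·1.1759) / (4) = -2.5440

(1.1759, -2.5440)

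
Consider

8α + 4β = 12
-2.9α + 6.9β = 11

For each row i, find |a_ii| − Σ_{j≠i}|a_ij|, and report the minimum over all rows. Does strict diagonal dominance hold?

row 1: |8| − (4) = 4
row 2: |6.9| − (2.9) = 4
minimum over rows = 4 → strictly diagonally dominant (convergence guaranteed)

4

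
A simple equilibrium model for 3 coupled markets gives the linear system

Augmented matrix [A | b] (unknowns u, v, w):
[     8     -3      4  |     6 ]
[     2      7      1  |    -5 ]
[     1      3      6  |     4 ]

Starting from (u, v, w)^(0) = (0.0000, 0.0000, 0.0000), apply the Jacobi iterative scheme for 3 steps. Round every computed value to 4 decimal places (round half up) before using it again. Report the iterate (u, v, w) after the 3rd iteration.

(-0.0833, -0.8852, 1.1538)

Iteration 1:
  u = (6 - (-3)·0.0000 - (4)·0.0000) / (8) = 0.7500
  v = (-5 - (2)·0.0000 - (1)·0.0000) / (7) = -0.7143
  w = (4 - (1)·0.0000 - (3)·0.0000) / (6) = 0.6667
Iteration 2:
  u = (6 - (-3)·-0.7143 - (4)·0.6667) / (8) = 0.1488
  v = (-5 - (2)·0.7500 - (1)·0.6667) / (7) = -1.0238
  w = (4 - (1)·0.7500 - (3)·-0.7143) / (6) = 0.8988
Iteration 3:
  u = (6 - (-3)·-1.0238 - (4)·0.8988) / (8) = -0.0833
  v = (-5 - (2)·0.1488 - (1)·0.8988) / (7) = -0.8852
  w = (4 - (1)·0.1488 - (3)·-1.0238) / (6) = 1.1538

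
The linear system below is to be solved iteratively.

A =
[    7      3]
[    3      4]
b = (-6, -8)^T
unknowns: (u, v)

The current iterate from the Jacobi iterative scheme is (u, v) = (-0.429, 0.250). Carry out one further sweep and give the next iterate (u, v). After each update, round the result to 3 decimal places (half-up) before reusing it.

One sweep:
  u = (-6 - (3)·0.250) / (7) = -0.964
  v = (-8 - (3)·-0.429) / (4) = -1.678

(-0.964, -1.678)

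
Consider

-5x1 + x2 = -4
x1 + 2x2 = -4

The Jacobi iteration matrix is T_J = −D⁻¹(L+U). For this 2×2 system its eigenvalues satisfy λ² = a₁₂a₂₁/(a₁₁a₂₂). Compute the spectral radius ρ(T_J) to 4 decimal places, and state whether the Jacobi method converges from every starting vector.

a₁₂a₂₁/(a₁₁a₂₂) = (1)·(1) / ((-5)·(2)) = -0.100000
ρ = √|-0.100000| = √0.100000 = 0.3162
ρ < 1, so Jacobi converges

0.3162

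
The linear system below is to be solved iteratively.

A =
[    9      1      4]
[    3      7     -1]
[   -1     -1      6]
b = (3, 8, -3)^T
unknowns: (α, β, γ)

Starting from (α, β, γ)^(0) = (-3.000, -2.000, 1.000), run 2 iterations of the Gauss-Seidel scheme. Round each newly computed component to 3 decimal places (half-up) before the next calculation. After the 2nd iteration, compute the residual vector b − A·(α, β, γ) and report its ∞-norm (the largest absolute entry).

0.315

Iteration 1:
  α = (3 - (1)·-2.000 - (4)·1.000) / (9) = 0.111
  β = (8 - (3)·0.111 - (-1)·1.000) / (7) = 1.238
  γ = (-3 - (-1)·0.111 - (-1)·1.238) / (6) = -0.275
Iteration 2:
  α = (3 - (1)·1.238 - (4)·-0.275) / (9) = 0.318
  β = (8 - (3)·0.318 - (-1)·-0.275) / (7) = 0.967
  γ = (-3 - (-1)·0.318 - (-1)·0.967) / (6) = -0.286
Residual b − A·x = (0.315, -0.009, 0.001); ∞-norm = 0.315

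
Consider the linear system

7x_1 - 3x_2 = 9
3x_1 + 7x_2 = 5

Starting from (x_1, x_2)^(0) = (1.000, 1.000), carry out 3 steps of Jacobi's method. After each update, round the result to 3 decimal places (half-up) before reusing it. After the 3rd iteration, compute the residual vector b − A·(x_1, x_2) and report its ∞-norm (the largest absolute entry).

0.394

Iteration 1:
  x_1 = (9 - (-3)·1.000) / (7) = 1.714
  x_2 = (5 - (3)·1.000) / (7) = 0.286
Iteration 2:
  x_1 = (9 - (-3)·0.286) / (7) = 1.408
  x_2 = (5 - (3)·1.714) / (7) = -0.020
Iteration 3:
  x_1 = (9 - (-3)·-0.020) / (7) = 1.277
  x_2 = (5 - (3)·1.408) / (7) = 0.111
Residual b − A·x = (0.394, 0.392); ∞-norm = 0.394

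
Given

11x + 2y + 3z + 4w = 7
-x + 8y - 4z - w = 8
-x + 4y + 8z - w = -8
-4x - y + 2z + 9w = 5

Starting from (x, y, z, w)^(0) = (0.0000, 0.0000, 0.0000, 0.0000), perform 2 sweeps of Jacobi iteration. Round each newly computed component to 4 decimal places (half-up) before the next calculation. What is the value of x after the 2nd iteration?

Iteration 1:
  x = (7 - (2)·0.0000 - (3)·0.0000 - (4)·0.0000) / (11) = 0.6364
  y = (8 - (-1)·0.0000 - (-4)·0.0000 - (-1)·0.0000) / (8) = 1.0000
  z = (-8 - (-1)·0.0000 - (4)·0.0000 - (-1)·0.0000) / (8) = -1.0000
  w = (5 - (-4)·0.0000 - (-1)·0.0000 - (2)·0.0000) / (9) = 0.5556
Iteration 2:
  x = (7 - (2)·1.0000 - (3)·-1.0000 - (4)·0.5556) / (11) = 0.5252
  y = (8 - (-1)·0.6364 - (-4)·-1.0000 - (-1)·0.5556) / (8) = 0.6490
  z = (-8 - (-1)·0.6364 - (4)·1.0000 - (-1)·0.5556) / (8) = -1.3510
  w = (5 - (-4)·0.6364 - (-1)·1.0000 - (2)·-1.0000) / (9) = 1.1717

0.5252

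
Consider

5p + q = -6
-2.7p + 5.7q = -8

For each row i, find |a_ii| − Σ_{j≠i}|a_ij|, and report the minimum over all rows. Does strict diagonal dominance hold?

row 1: |5| − (1) = 4
row 2: |5.7| − (2.7) = 3
minimum over rows = 3 → strictly diagonally dominant (convergence guaranteed)

3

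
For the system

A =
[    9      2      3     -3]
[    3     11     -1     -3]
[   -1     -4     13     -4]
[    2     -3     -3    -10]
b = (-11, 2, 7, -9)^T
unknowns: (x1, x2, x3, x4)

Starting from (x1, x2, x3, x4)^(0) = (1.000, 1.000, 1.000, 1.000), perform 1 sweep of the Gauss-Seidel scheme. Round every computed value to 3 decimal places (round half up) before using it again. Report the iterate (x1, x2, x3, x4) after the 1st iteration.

Iteration 1:
  x1 = (-11 - (2)·1.000 - (3)·1.000 - (-3)·1.000) / (9) = -1.444
  x2 = (2 - (3)·-1.444 - (-1)·1.000 - (-3)·1.000) / (11) = 0.939
  x3 = (7 - (-1)·-1.444 - (-4)·0.939 - (-4)·1.000) / (13) = 1.024
  x4 = (-9 - (2)·-1.444 - (-3)·0.939 - (-3)·1.024) / (-10) = 0.022

(-1.444, 0.939, 1.024, 0.022)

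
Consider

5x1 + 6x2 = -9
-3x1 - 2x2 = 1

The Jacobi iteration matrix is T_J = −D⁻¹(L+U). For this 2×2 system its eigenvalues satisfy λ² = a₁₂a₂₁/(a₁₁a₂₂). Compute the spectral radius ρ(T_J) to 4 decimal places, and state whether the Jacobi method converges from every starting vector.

a₁₂a₂₁/(a₁₁a₂₂) = (6)·(-3) / ((5)·(-2)) = 1.800000
ρ = √|1.800000| = √1.800000 = 1.3416
ρ > 1, so Jacobi diverges

1.3416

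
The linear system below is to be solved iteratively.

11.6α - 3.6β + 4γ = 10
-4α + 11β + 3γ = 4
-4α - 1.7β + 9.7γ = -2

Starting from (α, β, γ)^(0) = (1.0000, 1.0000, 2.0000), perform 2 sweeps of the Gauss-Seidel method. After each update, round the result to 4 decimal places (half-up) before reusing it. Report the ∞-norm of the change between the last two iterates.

0.6860

Iteration 1:
  α = (10 - (-3.6)·1.0000 - (4)·2.0000) / (11.6) = 0.4828
  β = (4 - (-4)·0.4828 - (3)·2.0000) / (11) = -0.0063
  γ = (-2 - (-4)·0.4828 - (-1.7)·-0.0063) / (9.7) = -0.0082
Iteration 2:
  α = (10 - (-3.6)·-0.0063 - (4)·-0.0082) / (11.6) = 0.8629
  β = (4 - (-4)·0.8629 - (3)·-0.0082) / (11) = 0.6797
  γ = (-2 - (-4)·0.8629 - (-1.7)·0.6797) / (9.7) = 0.2688
Change: (0.3801, 0.6860, 0.2770) → max |·| = 0.6860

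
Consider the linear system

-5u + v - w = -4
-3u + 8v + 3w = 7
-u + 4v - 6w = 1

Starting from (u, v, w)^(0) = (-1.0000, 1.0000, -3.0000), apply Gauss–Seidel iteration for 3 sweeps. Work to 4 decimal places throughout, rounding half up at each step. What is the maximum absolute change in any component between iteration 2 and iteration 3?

0.3679

Iteration 1:
  u = (-4 - (1)·1.0000 - (-1)·-3.0000) / (-5) = 1.6000
  v = (7 - (-3)·1.6000 - (3)·-3.0000) / (8) = 2.6000
  w = (1 - (-1)·1.6000 - (4)·2.6000) / (-6) = 1.3000
Iteration 2:
  u = (-4 - (1)·2.6000 - (-1)·1.3000) / (-5) = 1.0600
  v = (7 - (-3)·1.0600 - (3)·1.3000) / (8) = 0.7850
  w = (1 - (-1)·1.0600 - (4)·0.7850) / (-6) = 0.1800
Iteration 3:
  u = (-4 - (1)·0.7850 - (-1)·0.1800) / (-5) = 0.9210
  v = (7 - (-3)·0.9210 - (3)·0.1800) / (8) = 1.1529
  w = (1 - (-1)·0.9210 - (4)·1.1529) / (-6) = 0.4484
Change: (-0.1390, 0.3679, 0.2684) → max |·| = 0.3679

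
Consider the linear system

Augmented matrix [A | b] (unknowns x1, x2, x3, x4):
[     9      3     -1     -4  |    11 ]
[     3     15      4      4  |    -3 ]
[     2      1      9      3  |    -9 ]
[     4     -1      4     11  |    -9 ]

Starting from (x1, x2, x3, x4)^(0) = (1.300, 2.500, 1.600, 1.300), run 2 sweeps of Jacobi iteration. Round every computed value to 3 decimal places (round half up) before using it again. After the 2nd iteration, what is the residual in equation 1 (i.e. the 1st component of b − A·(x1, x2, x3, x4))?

0.206

Iteration 1:
  x1 = (11 - (3)·2.500 - (-1)·1.600 - (-4)·1.300) / (9) = 1.144
  x2 = (-3 - (3)·1.300 - (4)·1.600 - (4)·1.300) / (15) = -1.233
  x3 = (-9 - (2)·1.300 - (1)·2.500 - (3)·1.300) / (9) = -2.000
  x4 = (-9 - (4)·1.300 - (-1)·2.500 - (4)·1.600) / (11) = -1.645
Iteration 2:
  x1 = (11 - (3)·-1.233 - (-1)·-2.000 - (-4)·-1.645) / (9) = 0.680
  x2 = (-3 - (3)·1.144 - (4)·-2.000 - (4)·-1.645) / (15) = 0.543
  x3 = (-9 - (2)·1.144 - (1)·-1.233 - (3)·-1.645) / (9) = -0.569
  x4 = (-9 - (4)·1.144 - (-1)·-1.233 - (4)·-2.000) / (11) = -0.619
Residual b − A·x = (0.206, -8.433, -3.925, -2.092)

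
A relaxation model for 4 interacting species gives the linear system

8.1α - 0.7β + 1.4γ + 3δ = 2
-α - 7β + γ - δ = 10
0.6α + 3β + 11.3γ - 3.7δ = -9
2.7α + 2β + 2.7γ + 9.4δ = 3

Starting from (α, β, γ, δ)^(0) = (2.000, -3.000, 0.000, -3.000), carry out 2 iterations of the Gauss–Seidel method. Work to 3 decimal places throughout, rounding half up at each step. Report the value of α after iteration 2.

0.156

Iteration 1:
  α = (2 - (-0.7)·-3.000 - (1.4)·0.000 - (3)·-3.000) / (8.1) = 1.099
  β = (10 - (-1)·1.099 - (1)·0.000 - (-1)·-3.000) / (-7) = -1.157
  γ = (-9 - (0.6)·1.099 - (3)·-1.157 - (-3.7)·-3.000) / (11.3) = -1.530
  δ = (3 - (2.7)·1.099 - (2)·-1.157 - (2.7)·-1.530) / (9.4) = 0.689
Iteration 2:
  α = (2 - (-0.7)·-1.157 - (1.4)·-1.530 - (3)·0.689) / (8.1) = 0.156
  β = (10 - (-1)·0.156 - (1)·-1.530 - (-1)·0.689) / (-7) = -1.768
  γ = (-9 - (0.6)·0.156 - (3)·-1.768 - (-3.7)·0.689) / (11.3) = -0.110
  δ = (3 - (2.7)·0.156 - (2)·-1.768 - (2.7)·-0.110) / (9.4) = 0.682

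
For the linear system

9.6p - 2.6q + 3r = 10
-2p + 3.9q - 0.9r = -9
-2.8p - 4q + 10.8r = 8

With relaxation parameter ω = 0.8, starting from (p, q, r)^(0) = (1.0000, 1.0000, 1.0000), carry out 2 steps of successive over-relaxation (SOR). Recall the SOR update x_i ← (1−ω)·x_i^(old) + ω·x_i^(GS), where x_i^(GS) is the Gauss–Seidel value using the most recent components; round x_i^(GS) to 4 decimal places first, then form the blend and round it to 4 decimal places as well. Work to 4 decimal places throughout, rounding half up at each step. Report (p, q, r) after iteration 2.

Iteration 1:
  p: GS value = (10 - (-2.6)·1.0000 - (3)·1.0000) / (9.6) = 1.0000;  p ← (1−ω)·1.0000 + ω·1.0000 = 1.0000
  q: GS value = (-9 - (-2)·1.0000 - (-0.9)·1.0000) / (3.9) = -1.5641;  q ← (1−ω)·1.0000 + ω·-1.5641 = -1.0513
  r: GS value = (8 - (-2.8)·1.0000 - (-4)·-1.0513) / (10.8) = 0.6106;  r ← (1−ω)·1.0000 + ω·0.6106 = 0.6885
Iteration 2:
  p: GS value = (10 - (-2.6)·-1.0513 - (3)·0.6885) / (9.6) = 0.5418;  p ← (1−ω)·1.0000 + ω·0.5418 = 0.6334
  q: GS value = (-9 - (-2)·0.6334 - (-0.9)·0.6885) / (3.9) = -1.8240;  q ← (1−ω)·-1.0513 + ω·-1.8240 = -1.6695
  r: GS value = (8 - (-2.8)·0.6334 - (-4)·-1.6695) / (10.8) = 0.2866;  r ← (1−ω)·0.6885 + ω·0.2866 = 0.3670

(0.6334, -1.6695, 0.3670)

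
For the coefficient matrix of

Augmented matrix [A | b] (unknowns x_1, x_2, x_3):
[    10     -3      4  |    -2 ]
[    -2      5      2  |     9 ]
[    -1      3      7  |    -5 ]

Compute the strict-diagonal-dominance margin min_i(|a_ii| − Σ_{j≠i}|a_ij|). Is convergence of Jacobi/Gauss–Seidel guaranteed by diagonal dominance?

row 1: |10| − (3+4) = 3
row 2: |5| − (2+2) = 1
row 3: |7| − (1+3) = 3
minimum over rows = 1 → strictly diagonally dominant (convergence guaranteed)

1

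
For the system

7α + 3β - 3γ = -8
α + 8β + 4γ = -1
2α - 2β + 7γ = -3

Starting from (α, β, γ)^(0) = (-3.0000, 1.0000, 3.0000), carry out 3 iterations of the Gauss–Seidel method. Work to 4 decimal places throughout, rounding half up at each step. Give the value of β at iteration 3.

Iteration 1:
  α = (-8 - (3)·1.0000 - (-3)·3.0000) / (7) = -0.2857
  β = (-1 - (1)·-0.2857 - (4)·3.0000) / (8) = -1.5893
  γ = (-3 - (2)·-0.2857 - (-2)·-1.5893) / (7) = -0.8010
Iteration 2:
  α = (-8 - (3)·-1.5893 - (-3)·-0.8010) / (7) = -0.8050
  β = (-1 - (1)·-0.8050 - (4)·-0.8010) / (8) = 0.3761
  γ = (-3 - (2)·-0.8050 - (-2)·0.3761) / (7) = -0.0911
Iteration 3:
  α = (-8 - (3)·0.3761 - (-3)·-0.0911) / (7) = -1.3431
  β = (-1 - (1)·-1.3431 - (4)·-0.0911) / (8) = 0.0884
  γ = (-3 - (2)·-1.3431 - (-2)·0.0884) / (7) = -0.0196

0.0884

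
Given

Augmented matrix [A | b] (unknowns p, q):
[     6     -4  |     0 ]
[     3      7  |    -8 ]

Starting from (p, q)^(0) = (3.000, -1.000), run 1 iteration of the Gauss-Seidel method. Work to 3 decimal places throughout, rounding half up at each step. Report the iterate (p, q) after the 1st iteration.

(-0.667, -0.857)

Iteration 1:
  p = (0 - (-4)·-1.000) / (6) = -0.667
  q = (-8 - (3)·-0.667) / (7) = -0.857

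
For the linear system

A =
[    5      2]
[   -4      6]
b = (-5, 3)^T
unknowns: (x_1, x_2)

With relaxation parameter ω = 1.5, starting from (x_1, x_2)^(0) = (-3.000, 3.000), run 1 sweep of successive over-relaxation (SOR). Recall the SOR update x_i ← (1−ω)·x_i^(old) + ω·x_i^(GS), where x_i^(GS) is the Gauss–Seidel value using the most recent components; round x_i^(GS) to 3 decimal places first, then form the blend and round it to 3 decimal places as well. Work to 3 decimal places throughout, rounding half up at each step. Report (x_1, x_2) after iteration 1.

Iteration 1:
  x_1: GS value = (-5 - (2)·3.000) / (5) = -2.200;  x_1 ← (1−ω)·-3.000 + ω·-2.200 = -1.800
  x_2: GS value = (3 - (-4)·-1.800) / (6) = -0.700;  x_2 ← (1−ω)·3.000 + ω·-0.700 = -2.550

(-1.800, -2.550)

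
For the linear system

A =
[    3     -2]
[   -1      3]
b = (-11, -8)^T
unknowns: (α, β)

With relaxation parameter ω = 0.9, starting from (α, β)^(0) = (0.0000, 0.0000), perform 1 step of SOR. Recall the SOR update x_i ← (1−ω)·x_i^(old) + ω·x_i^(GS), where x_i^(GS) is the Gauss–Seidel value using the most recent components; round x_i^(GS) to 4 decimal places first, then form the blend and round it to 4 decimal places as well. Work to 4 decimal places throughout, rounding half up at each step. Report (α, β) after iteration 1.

(-3.3000, -3.3900)

Iteration 1:
  α: GS value = (-11 - (-2)·0.0000) / (3) = -3.6667;  α ← (1−ω)·0.0000 + ω·-3.6667 = -3.3000
  β: GS value = (-8 - (-1)·-3.3000) / (3) = -3.7667;  β ← (1−ω)·0.0000 + ω·-3.7667 = -3.3900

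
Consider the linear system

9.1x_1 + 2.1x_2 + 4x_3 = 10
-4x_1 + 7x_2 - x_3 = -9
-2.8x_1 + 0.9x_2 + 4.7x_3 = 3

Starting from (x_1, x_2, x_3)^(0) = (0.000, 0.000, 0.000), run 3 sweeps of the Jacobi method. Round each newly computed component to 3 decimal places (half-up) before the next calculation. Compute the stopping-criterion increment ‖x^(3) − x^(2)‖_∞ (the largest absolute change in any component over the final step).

Iteration 1:
  x_1 = (10 - (2.1)·0.000 - (4)·0.000) / (9.1) = 1.099
  x_2 = (-9 - (-4)·0.000 - (-1)·0.000) / (7) = -1.286
  x_3 = (3 - (-2.8)·0.000 - (0.9)·0.000) / (4.7) = 0.638
Iteration 2:
  x_1 = (10 - (2.1)·-1.286 - (4)·0.638) / (9.1) = 1.115
  x_2 = (-9 - (-4)·1.099 - (-1)·0.638) / (7) = -0.567
  x_3 = (3 - (-2.8)·1.099 - (0.9)·-1.286) / (4.7) = 1.539
Iteration 3:
  x_1 = (10 - (2.1)·-0.567 - (4)·1.539) / (9.1) = 0.553
  x_2 = (-9 - (-4)·1.115 - (-1)·1.539) / (7) = -0.429
  x_3 = (3 - (-2.8)·1.115 - (0.9)·-0.567) / (4.7) = 1.411
Change: (-0.562, 0.138, -0.128) → max |·| = 0.562

0.562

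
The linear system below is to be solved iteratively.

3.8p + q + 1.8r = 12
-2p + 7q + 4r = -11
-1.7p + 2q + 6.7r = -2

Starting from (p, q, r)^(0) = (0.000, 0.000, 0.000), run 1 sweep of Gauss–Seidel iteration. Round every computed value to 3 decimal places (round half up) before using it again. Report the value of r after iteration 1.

0.702

Iteration 1:
  p = (12 - (1)·0.000 - (1.8)·0.000) / (3.8) = 3.158
  q = (-11 - (-2)·3.158 - (4)·0.000) / (7) = -0.669
  r = (-2 - (-1.7)·3.158 - (2)·-0.669) / (6.7) = 0.702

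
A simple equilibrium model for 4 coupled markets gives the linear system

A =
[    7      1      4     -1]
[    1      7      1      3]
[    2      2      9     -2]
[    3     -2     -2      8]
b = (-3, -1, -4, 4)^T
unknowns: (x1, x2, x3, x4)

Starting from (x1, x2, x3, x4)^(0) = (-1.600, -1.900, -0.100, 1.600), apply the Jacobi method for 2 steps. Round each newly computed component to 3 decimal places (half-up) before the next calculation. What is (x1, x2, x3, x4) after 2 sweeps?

Iteration 1:
  x1 = (-3 - (1)·-1.900 - (4)·-0.100 - (-1)·1.600) / (7) = 0.129
  x2 = (-1 - (1)·-1.600 - (1)·-0.100 - (3)·1.600) / (7) = -0.586
  x3 = (-4 - (2)·-1.600 - (2)·-1.900 - (-2)·1.600) / (9) = 0.689
  x4 = (4 - (3)·-1.600 - (-2)·-1.900 - (-2)·-0.100) / (8) = 0.600
Iteration 2:
  x1 = (-3 - (1)·-0.586 - (4)·0.689 - (-1)·0.600) / (7) = -0.653
  x2 = (-1 - (1)·0.129 - (1)·0.689 - (3)·0.600) / (7) = -0.517
  x3 = (-4 - (2)·0.129 - (2)·-0.586 - (-2)·0.600) / (9) = -0.210
  x4 = (4 - (3)·0.129 - (-2)·-0.586 - (-2)·0.689) / (8) = 0.477

(-0.653, -0.517, -0.210, 0.477)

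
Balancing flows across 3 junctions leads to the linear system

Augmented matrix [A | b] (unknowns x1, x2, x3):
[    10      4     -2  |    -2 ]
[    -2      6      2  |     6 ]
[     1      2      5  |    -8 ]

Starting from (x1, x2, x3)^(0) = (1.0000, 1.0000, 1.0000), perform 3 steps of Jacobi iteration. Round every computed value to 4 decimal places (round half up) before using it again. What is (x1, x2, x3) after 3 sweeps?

Iteration 1:
  x1 = (-2 - (4)·1.0000 - (-2)·1.0000) / (10) = -0.4000
  x2 = (6 - (-2)·1.0000 - (2)·1.0000) / (6) = 1.0000
  x3 = (-8 - (1)·1.0000 - (2)·1.0000) / (5) = -2.2000
Iteration 2:
  x1 = (-2 - (4)·1.0000 - (-2)·-2.2000) / (10) = -1.0400
  x2 = (6 - (-2)·-0.4000 - (2)·-2.2000) / (6) = 1.6000
  x3 = (-8 - (1)·-0.4000 - (2)·1.0000) / (5) = -1.9200
Iteration 3:
  x1 = (-2 - (4)·1.6000 - (-2)·-1.9200) / (10) = -1.2240
  x2 = (6 - (-2)·-1.0400 - (2)·-1.9200) / (6) = 1.2933
  x3 = (-8 - (1)·-1.0400 - (2)·1.6000) / (5) = -2.0320

(-1.2240, 1.2933, -2.0320)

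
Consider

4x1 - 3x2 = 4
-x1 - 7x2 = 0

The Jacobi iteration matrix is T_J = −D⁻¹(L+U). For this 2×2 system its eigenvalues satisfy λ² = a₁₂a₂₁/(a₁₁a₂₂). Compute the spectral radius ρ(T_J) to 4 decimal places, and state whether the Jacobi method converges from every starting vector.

a₁₂a₂₁/(a₁₁a₂₂) = (-3)·(-1) / ((4)·(-7)) = -0.107143
ρ = √|-0.107143| = √0.107143 = 0.3273
ρ < 1, so Jacobi converges

0.3273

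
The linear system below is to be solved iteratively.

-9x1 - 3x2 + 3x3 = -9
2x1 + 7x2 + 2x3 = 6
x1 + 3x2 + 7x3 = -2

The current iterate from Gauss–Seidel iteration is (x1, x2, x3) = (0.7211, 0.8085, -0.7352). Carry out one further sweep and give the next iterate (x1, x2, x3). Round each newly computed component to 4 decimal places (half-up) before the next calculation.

(0.4854, 0.9285, -0.7530)

One sweep:
  x1 = (-9 - (-3)·0.8085 - (3)·-0.7352) / (-9) = 0.4854
  x2 = (6 - (2)·0.4854 - (2)·-0.7352) / (7) = 0.9285
  x3 = (-2 - (1)·0.4854 - (3)·0.9285) / (7) = -0.7530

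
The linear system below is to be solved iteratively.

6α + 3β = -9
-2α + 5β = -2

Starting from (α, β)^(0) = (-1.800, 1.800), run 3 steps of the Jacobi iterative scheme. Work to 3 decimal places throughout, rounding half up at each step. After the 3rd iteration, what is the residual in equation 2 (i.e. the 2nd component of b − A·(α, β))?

Iteration 1:
  α = (-9 - (3)·1.800) / (6) = -2.400
  β = (-2 - (-2)·-1.800) / (5) = -1.120
Iteration 2:
  α = (-9 - (3)·-1.120) / (6) = -0.940
  β = (-2 - (-2)·-2.400) / (5) = -1.360
Iteration 3:
  α = (-9 - (3)·-1.360) / (6) = -0.820
  β = (-2 - (-2)·-0.940) / (5) = -0.776
Residual b − A·x = (-1.752, 0.240)

0.240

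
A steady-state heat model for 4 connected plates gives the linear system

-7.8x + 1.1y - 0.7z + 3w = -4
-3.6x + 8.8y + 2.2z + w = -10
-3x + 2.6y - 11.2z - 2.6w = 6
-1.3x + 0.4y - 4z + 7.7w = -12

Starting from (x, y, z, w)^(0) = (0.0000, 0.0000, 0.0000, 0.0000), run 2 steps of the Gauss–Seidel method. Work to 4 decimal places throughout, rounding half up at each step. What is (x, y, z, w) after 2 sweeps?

(-0.2632, -0.8078, -0.2151, -1.6727)

Iteration 1:
  x = (-4 - (1.1)·0.0000 - (-0.7)·0.0000 - (3)·0.0000) / (-7.8) = 0.5128
  y = (-10 - (-3.6)·0.5128 - (2.2)·0.0000 - (1)·0.0000) / (8.8) = -0.9266
  z = (6 - (-3)·0.5128 - (2.6)·-0.9266 - (-2.6)·0.0000) / (-11.2) = -0.8882
  w = (-12 - (-1.3)·0.5128 - (0.4)·-0.9266 - (-4)·-0.8882) / (7.7) = -1.8851
Iteration 2:
  x = (-4 - (1.1)·-0.9266 - (-0.7)·-0.8882 - (3)·-1.8851) / (-7.8) = -0.2632
  y = (-10 - (-3.6)·-0.2632 - (2.2)·-0.8882 - (1)·-1.8851) / (8.8) = -0.8078
  z = (6 - (-3)·-0.2632 - (2.6)·-0.8078 - (-2.6)·-1.8851) / (-11.2) = -0.2151
  w = (-12 - (-1.3)·-0.2632 - (0.4)·-0.8078 - (-4)·-0.2151) / (7.7) = -1.6727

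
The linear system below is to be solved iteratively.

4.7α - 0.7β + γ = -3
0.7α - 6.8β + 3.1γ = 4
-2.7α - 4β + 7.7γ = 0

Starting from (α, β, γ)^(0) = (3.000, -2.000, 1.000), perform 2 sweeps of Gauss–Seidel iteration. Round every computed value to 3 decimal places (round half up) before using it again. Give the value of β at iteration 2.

Iteration 1:
  α = (-3 - (-0.7)·-2.000 - (1)·1.000) / (4.7) = -1.149
  β = (4 - (0.7)·-1.149 - (3.1)·1.000) / (-6.8) = -0.251
  γ = (0 - (-2.7)·-1.149 - (-4)·-0.251) / (7.7) = -0.533
Iteration 2:
  α = (-3 - (-0.7)·-0.251 - (1)·-0.533) / (4.7) = -0.562
  β = (4 - (0.7)·-0.562 - (3.1)·-0.533) / (-6.8) = -0.889
  γ = (0 - (-2.7)·-0.562 - (-4)·-0.889) / (7.7) = -0.659

-0.889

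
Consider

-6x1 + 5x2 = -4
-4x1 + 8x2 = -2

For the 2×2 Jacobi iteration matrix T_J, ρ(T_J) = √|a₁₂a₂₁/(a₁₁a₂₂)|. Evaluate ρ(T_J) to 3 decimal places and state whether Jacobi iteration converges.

0.645

a₁₂a₂₁/(a₁₁a₂₂) = (5)·(-4) / ((-6)·(8)) = 0.416667
ρ = √|0.416667| = √0.416667 = 0.645
ρ < 1, so Jacobi converges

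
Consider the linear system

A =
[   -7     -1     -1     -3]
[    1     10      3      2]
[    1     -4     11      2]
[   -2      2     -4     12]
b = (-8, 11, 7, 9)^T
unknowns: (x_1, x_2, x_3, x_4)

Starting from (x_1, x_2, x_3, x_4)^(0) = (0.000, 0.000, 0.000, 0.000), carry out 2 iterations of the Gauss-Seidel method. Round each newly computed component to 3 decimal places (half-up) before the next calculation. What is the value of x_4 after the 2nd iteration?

0.927

Iteration 1:
  x_1 = (-8 - (-1)·0.000 - (-1)·0.000 - (-3)·0.000) / (-7) = 1.143
  x_2 = (11 - (1)·1.143 - (3)·0.000 - (2)·0.000) / (10) = 0.986
  x_3 = (7 - (1)·1.143 - (-4)·0.986 - (2)·0.000) / (11) = 0.891
  x_4 = (9 - (-2)·1.143 - (2)·0.986 - (-4)·0.891) / (12) = 1.073
Iteration 2:
  x_1 = (-8 - (-1)·0.986 - (-1)·0.891 - (-3)·1.073) / (-7) = 0.415
  x_2 = (11 - (1)·0.415 - (3)·0.891 - (2)·1.073) / (10) = 0.577
  x_3 = (7 - (1)·0.415 - (-4)·0.577 - (2)·1.073) / (11) = 0.613
  x_4 = (9 - (-2)·0.415 - (2)·0.577 - (-4)·0.613) / (12) = 0.927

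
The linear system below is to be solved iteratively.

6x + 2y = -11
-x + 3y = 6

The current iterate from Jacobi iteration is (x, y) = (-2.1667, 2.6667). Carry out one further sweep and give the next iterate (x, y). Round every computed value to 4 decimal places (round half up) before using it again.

One sweep:
  x = (-11 - (2)·2.6667) / (6) = -2.7222
  y = (6 - (-1)·-2.1667) / (3) = 1.2778

(-2.7222, 1.2778)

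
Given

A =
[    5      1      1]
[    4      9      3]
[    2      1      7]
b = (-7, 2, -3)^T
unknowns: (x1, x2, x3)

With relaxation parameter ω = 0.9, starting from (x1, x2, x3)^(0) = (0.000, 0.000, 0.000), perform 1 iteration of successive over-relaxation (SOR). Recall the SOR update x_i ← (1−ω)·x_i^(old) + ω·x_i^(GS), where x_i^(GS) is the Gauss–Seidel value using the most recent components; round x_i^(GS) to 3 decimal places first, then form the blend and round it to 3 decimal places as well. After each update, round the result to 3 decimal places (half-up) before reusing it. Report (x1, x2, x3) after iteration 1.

(-1.260, 0.704, -0.152)

Iteration 1:
  x1: GS value = (-7 - (1)·0.000 - (1)·0.000) / (5) = -1.400;  x1 ← (1−ω)·0.000 + ω·-1.400 = -1.260
  x2: GS value = (2 - (4)·-1.260 - (3)·0.000) / (9) = 0.782;  x2 ← (1−ω)·0.000 + ω·0.782 = 0.704
  x3: GS value = (-3 - (2)·-1.260 - (1)·0.704) / (7) = -0.169;  x3 ← (1−ω)·0.000 + ω·-0.169 = -0.152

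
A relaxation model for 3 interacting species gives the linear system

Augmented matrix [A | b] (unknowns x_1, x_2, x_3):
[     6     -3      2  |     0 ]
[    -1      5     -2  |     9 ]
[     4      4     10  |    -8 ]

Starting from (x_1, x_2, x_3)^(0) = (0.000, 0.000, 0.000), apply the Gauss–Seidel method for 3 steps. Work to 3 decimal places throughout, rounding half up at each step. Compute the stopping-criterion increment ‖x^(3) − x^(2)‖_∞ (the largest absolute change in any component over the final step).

0.176

Iteration 1:
  x_1 = (0 - (-3)·0.000 - (2)·0.000) / (6) = 0.000
  x_2 = (9 - (-1)·0.000 - (-2)·0.000) / (5) = 1.800
  x_3 = (-8 - (4)·0.000 - (4)·1.800) / (10) = -1.520
Iteration 2:
  x_1 = (0 - (-3)·1.800 - (2)·-1.520) / (6) = 1.407
  x_2 = (9 - (-1)·1.407 - (-2)·-1.520) / (5) = 1.473
  x_3 = (-8 - (4)·1.407 - (4)·1.473) / (10) = -1.952
Iteration 3:
  x_1 = (0 - (-3)·1.473 - (2)·-1.952) / (6) = 1.387
  x_2 = (9 - (-1)·1.387 - (-2)·-1.952) / (5) = 1.297
  x_3 = (-8 - (4)·1.387 - (4)·1.297) / (10) = -1.874
Change: (-0.020, -0.176, 0.078) → max |·| = 0.176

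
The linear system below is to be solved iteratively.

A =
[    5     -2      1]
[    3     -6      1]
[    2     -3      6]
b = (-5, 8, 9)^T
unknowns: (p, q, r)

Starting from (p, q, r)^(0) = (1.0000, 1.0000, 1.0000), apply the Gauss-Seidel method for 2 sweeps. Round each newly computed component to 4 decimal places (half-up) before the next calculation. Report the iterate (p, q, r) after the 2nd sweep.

Iteration 1:
  p = (-5 - (-2)·1.0000 - (1)·1.0000) / (5) = -0.8000
  q = (8 - (3)·-0.8000 - (1)·1.0000) / (-6) = -1.5667
  r = (9 - (2)·-0.8000 - (-3)·-1.5667) / (6) = 0.9833
Iteration 2:
  p = (-5 - (-2)·-1.5667 - (1)·0.9833) / (5) = -1.8233
  q = (8 - (3)·-1.8233 - (1)·0.9833) / (-6) = -2.0811
  r = (9 - (2)·-1.8233 - (-3)·-2.0811) / (6) = 1.0672

(-1.8233, -2.0811, 1.0672)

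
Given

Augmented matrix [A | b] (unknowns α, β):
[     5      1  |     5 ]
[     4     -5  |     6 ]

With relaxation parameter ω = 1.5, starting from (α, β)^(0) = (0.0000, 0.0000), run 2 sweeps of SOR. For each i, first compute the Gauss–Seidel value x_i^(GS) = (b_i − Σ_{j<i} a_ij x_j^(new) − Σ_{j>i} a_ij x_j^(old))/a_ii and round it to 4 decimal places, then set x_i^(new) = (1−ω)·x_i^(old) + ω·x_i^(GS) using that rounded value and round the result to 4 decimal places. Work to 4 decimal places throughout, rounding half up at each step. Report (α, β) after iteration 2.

Iteration 1:
  α: GS value = (5 - (1)·0.0000) / (5) = 1.0000;  α ← (1−ω)·0.0000 + ω·1.0000 = 1.5000
  β: GS value = (6 - (4)·1.5000) / (-5) = 0.0000;  β ← (1−ω)·0.0000 + ω·0.0000 = 0.0000
Iteration 2:
  α: GS value = (5 - (1)·0.0000) / (5) = 1.0000;  α ← (1−ω)·1.5000 + ω·1.0000 = 0.7500
  β: GS value = (6 - (4)·0.7500) / (-5) = -0.6000;  β ← (1−ω)·0.0000 + ω·-0.6000 = -0.9000

(0.7500, -0.9000)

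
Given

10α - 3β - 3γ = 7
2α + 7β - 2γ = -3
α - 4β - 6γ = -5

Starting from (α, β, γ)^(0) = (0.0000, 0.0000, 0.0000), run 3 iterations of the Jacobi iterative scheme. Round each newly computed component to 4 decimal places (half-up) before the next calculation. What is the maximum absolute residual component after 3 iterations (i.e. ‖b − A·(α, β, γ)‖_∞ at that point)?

0.2746

Iteration 1:
  α = (7 - (-3)·0.0000 - (-3)·0.0000) / (10) = 0.7000
  β = (-3 - (2)·0.0000 - (-2)·0.0000) / (7) = -0.4286
  γ = (-5 - (1)·0.0000 - (-4)·0.0000) / (-6) = 0.8333
Iteration 2:
  α = (7 - (-3)·-0.4286 - (-3)·0.8333) / (10) = 0.8214
  β = (-3 - (2)·0.7000 - (-2)·0.8333) / (7) = -0.3905
  γ = (-5 - (1)·0.7000 - (-4)·-0.4286) / (-6) = 1.2357
Iteration 3:
  α = (7 - (-3)·-0.3905 - (-3)·1.2357) / (10) = 0.9536
  β = (-3 - (2)·0.8214 - (-2)·1.2357) / (7) = -0.3102
  γ = (-5 - (1)·0.8214 - (-4)·-0.3905) / (-6) = 1.2306
Residual b − A·x = (0.2252, -0.2746, 0.1892); ∞-norm = 0.2746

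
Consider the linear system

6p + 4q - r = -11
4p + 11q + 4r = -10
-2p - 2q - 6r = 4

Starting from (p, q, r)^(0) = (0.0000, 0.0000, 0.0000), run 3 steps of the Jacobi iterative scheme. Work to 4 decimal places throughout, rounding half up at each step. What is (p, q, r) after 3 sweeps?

(-1.7921, -0.5124, -0.2205)

Iteration 1:
  p = (-11 - (4)·0.0000 - (-1)·0.0000) / (6) = -1.8333
  q = (-10 - (4)·0.0000 - (4)·0.0000) / (11) = -0.9091
  r = (4 - (-2)·0.0000 - (-2)·0.0000) / (-6) = -0.6667
Iteration 2:
  p = (-11 - (4)·-0.9091 - (-1)·-0.6667) / (6) = -1.3384
  q = (-10 - (4)·-1.8333 - (4)·-0.6667) / (11) = 0.0000
  r = (4 - (-2)·-1.8333 - (-2)·-0.9091) / (-6) = 0.2475
Iteration 3:
  p = (-11 - (4)·0.0000 - (-1)·0.2475) / (6) = -1.7921
  q = (-10 - (4)·-1.3384 - (4)·0.2475) / (11) = -0.5124
  r = (4 - (-2)·-1.3384 - (-2)·0.0000) / (-6) = -0.2205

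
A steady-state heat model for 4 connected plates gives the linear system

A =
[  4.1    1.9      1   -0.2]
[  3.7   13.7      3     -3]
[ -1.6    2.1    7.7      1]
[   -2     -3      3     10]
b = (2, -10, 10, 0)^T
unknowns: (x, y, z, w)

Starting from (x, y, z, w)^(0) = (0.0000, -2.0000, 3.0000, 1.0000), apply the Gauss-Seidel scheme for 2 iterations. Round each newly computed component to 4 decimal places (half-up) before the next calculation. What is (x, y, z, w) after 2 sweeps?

(0.6700, -1.4506, 1.9337, -0.8813)

Iteration 1:
  x = (2 - (1.9)·-2.0000 - (1)·3.0000 - (-0.2)·1.0000) / (4.1) = 0.7317
  y = (-10 - (3.7)·0.7317 - (3)·3.0000 - (-3)·1.0000) / (13.7) = -1.3655
  z = (10 - (-1.6)·0.7317 - (2.1)·-1.3655 - (1)·1.0000) / (7.7) = 1.6933
  w = (0 - (-2)·0.7317 - (-3)·-1.3655 - (3)·1.6933) / (10) = -0.7713
Iteration 2:
  x = (2 - (1.9)·-1.3655 - (1)·1.6933 - (-0.2)·-0.7713) / (4.1) = 0.6700
  y = (-10 - (3.7)·0.6700 - (3)·1.6933 - (-3)·-0.7713) / (13.7) = -1.4506
  z = (10 - (-1.6)·0.6700 - (2.1)·-1.4506 - (1)·-0.7713) / (7.7) = 1.9337
  w = (0 - (-2)·0.6700 - (-3)·-1.4506 - (3)·1.9337) / (10) = -0.8813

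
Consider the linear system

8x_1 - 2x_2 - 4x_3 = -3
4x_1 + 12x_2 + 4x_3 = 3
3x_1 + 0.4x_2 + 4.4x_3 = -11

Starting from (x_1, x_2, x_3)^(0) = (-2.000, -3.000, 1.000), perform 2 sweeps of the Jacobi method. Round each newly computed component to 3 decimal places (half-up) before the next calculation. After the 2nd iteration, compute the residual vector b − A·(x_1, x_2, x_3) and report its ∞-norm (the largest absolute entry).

Iteration 1:
  x_1 = (-3 - (-2)·-3.000 - (-4)·1.000) / (8) = -0.625
  x_2 = (3 - (4)·-2.000 - (4)·1.000) / (12) = 0.583
  x_3 = (-11 - (3)·-2.000 - (0.4)·-3.000) / (4.4) = -0.864
Iteration 2:
  x_1 = (-3 - (-2)·0.583 - (-4)·-0.864) / (8) = -0.661
  x_2 = (3 - (4)·-0.625 - (4)·-0.864) / (12) = 0.746
  x_3 = (-11 - (3)·-0.625 - (0.4)·0.583) / (4.4) = -2.127
Residual b − A·x = (-4.728, 5.200, 0.043); ∞-norm = 5.200

5.200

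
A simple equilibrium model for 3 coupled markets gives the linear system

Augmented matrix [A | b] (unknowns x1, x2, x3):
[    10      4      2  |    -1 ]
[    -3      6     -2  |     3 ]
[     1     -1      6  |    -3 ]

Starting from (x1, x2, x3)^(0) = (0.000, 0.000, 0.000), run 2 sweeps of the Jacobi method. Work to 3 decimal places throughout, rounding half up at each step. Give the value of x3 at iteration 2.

-0.400

Iteration 1:
  x1 = (-1 - (4)·0.000 - (2)·0.000) / (10) = -0.100
  x2 = (3 - (-3)·0.000 - (-2)·0.000) / (6) = 0.500
  x3 = (-3 - (1)·0.000 - (-1)·0.000) / (6) = -0.500
Iteration 2:
  x1 = (-1 - (4)·0.500 - (2)·-0.500) / (10) = -0.200
  x2 = (3 - (-3)·-0.100 - (-2)·-0.500) / (6) = 0.283
  x3 = (-3 - (1)·-0.100 - (-1)·0.500) / (6) = -0.400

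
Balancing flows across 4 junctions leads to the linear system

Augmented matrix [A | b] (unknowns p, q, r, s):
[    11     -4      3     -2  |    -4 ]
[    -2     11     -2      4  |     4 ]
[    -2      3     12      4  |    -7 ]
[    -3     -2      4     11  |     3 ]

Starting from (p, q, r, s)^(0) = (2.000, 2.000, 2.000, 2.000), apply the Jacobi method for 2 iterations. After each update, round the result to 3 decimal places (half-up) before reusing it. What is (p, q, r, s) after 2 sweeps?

(0.238, -0.026, -0.796, 0.904)

Iteration 1:
  p = (-4 - (-4)·2.000 - (3)·2.000 - (-2)·2.000) / (11) = 0.182
  q = (4 - (-2)·2.000 - (-2)·2.000 - (4)·2.000) / (11) = 0.364
  r = (-7 - (-2)·2.000 - (3)·2.000 - (4)·2.000) / (12) = -1.417
  s = (3 - (-3)·2.000 - (-2)·2.000 - (4)·2.000) / (11) = 0.455
Iteration 2:
  p = (-4 - (-4)·0.364 - (3)·-1.417 - (-2)·0.455) / (11) = 0.238
  q = (4 - (-2)·0.182 - (-2)·-1.417 - (4)·0.455) / (11) = -0.026
  r = (-7 - (-2)·0.182 - (3)·0.364 - (4)·0.455) / (12) = -0.796
  s = (3 - (-3)·0.182 - (-2)·0.364 - (4)·-1.417) / (11) = 0.904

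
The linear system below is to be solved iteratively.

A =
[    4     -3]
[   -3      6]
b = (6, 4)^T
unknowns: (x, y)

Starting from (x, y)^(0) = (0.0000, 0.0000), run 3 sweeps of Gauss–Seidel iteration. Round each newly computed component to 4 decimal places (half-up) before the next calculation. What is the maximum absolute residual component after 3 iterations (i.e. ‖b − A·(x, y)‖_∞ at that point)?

Iteration 1:
  x = (6 - (-3)·0.0000) / (4) = 1.5000
  y = (4 - (-3)·1.5000) / (6) = 1.4167
Iteration 2:
  x = (6 - (-3)·1.4167) / (4) = 2.5625
  y = (4 - (-3)·2.5625) / (6) = 1.9479
Iteration 3:
  x = (6 - (-3)·1.9479) / (4) = 2.9609
  y = (4 - (-3)·2.9609) / (6) = 2.1471
Residual b − A·x = (0.5977, 0.0001); ∞-norm = 0.5977

0.5977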